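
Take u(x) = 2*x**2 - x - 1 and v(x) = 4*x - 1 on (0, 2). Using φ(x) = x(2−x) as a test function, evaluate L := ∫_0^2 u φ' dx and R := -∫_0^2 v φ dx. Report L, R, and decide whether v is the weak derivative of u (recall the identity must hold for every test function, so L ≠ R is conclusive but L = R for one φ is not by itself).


LHS = -4, RHS = -4. Yes, v = u' weakly.

u(x) = 2*x**2 - x - 1, classical derivative u'(x) = 4*x - 1.
φ(x) = x(2−x), so φ'(x) = 2 - 2*x.
Note φ(0) = φ(2) = 0, so the boundary term u·φ vanishes.
LHS = ∫_0^2 u(x) φ'(x) dx = ∫_0^2 (-4*x^3 + 6*x^2 - 2) dx. Term by term:
  ∫_0^2 -4*x^3 dx = -16;  ∫_0^2 6*x^2 dx = 16;  ∫_0^2 -2 dx = -4.
Sum: -16 + 16 − 4 = -4.
So LHS = -4.
∫_0^2 v(x) φ(x) dx = ∫_0^2 (-4*x^3 + 9*x^2 - 2*x) dx. Term by term:
  ∫_0^2 -4*x^3 dx = -16;  ∫_0^2 9*x^2 dx = 24;  ∫_0^2 -2*x dx = -4.
Sum: -16 + 24 − 4 = 4.
So RHS = -∫_0^2 v(x) φ(x) dx = -4.
LHS = RHS, so the identity holds for this test φ.
Moreover u is smooth here and v(x) = u'(x) = 4*x - 1 pointwise, so the identity holds for every test function. Hence v is the weak derivative of u.


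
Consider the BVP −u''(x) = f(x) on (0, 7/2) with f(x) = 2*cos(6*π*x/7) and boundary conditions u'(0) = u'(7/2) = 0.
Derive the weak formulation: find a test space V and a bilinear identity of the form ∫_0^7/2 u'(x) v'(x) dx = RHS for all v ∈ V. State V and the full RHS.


V = H^1(0, 7/2) (no boundary constraint on v; u is determined up to an additive constant); weak form: ∫_0^7/2 u'v' dx = ∫_0^7/2 (2*cos(6*π*x/7)) v dx for all v ∈ V.

Multiply both sides by a test function v and integrate from 0 to 7/2:
  ∫_0^7/2 −u''(x) v(x) dx = ∫_0^7/2 f(x) v(x) dx.
Integrate the LHS by parts once:
  ∫_0^7/2 −u'' v dx = −[u'(x) v(x)]_0^7/2 + ∫_0^7/2 u'(x) v'(x) dx.
Thus ∫_0^7/2 u'(x) v'(x) dx = ∫_0^7/2 f(x) v(x) dx + [u'(x) v(x)]_0^7/2.
Choose V so that boundary terms are either known or forced to vanish.
u has homogeneous Neumann: u'(0) = u'(7/2) = 0. So [u' v]_0^7/2 = 0·v(7/2) − 0·v(0) = 0 for any v; take V = H^1(0, 7/2).
Weak formulation: find u (satisfying any essential BC) such that ∫_0^7/2 u'(x) v'(x) dx = ∫_0^7/2 f v dx for all v ∈ V (homogeneous Neumann, so boundary terms vanish).
Substituting f(x) = 2*cos(6*π*x/7), the right-hand side is ∫_0^7/2 (2*cos(6*π*x/7)) v dx.
Compatibility check (pure Neumann): taking v ≡ 1 ∈ V gives 0 = ∫_0^7/2 f dx + (0) − (0), i.e. ∫_0^7/2 f dx must equal u'(0) − u'(7/2) = 0. Indeed ∫_0^7/2 (2*cos(6*π*x/7)) dx = 0, so the data are compatible. The solution is then unique only up to an additive constant (fix it e.g. by requiring ∫_0^7/2 u dx = 0).


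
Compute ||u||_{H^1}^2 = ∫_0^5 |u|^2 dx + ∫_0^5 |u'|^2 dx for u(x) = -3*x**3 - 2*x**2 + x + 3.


||u||_{H^1}^2 = 7911425/42

The H^1 norm (squared) on an interval (0, L) is
  ||u||_{H^1}^2 = ∫_0^L u(x)^2 dx + ∫_0^L u'(x)^2 dx.
Compute u'(x) = -9*x**2 - 4*x + 1.
Then u(x)^2 = 9*x**6 + 12*x**5 - 2*x**4 - 22*x**3 - 11*x**2 + 6*x + 9 and u'(x)^2 = 81*x**4 + 72*x**3 - 2*x**2 - 8*x + 1.
Integrate each monomial from 0 to 5 using ∫_0^5 c·x^n dx = c·5^(n+1)/(n+1):
  ∫_0^5 u(x)^2 dx = ∫_0^5 (9*x^6 + 12*x^5 - 2*x^4 - 22*x^3 - 11*x^2 + 6*x + 9) dx. Term by term:
    ∫_0^5 9*x^6 dx = 703125/7;  ∫_0^5 12*x^5 dx = 31250;  ∫_0^5 -2*x^4 dx = -1250;
    ∫_0^5 -22*x^3 dx = -6875/2;  ∫_0^5 -11*x^2 dx = -1375/3;  ∫_0^5 6*x dx = 75;
    ∫_0^5 9 dx = 45.
  Sum: 703125/7 + 31250 − 1250 − 6875/2 − 1375/3 + 75 + 45 = 5320165/42.
  ∫_0^5 u'(x)^2 dx = ∫_0^5 (81*x^4 + 72*x^3 - 2*x^2 - 8*x + 1) dx. Term by term:
    ∫_0^5 81*x^4 dx = 50625;  ∫_0^5 72*x^3 dx = 11250;  ∫_0^5 -2*x^2 dx = -250/3;
    ∫_0^5 -8*x dx = -100;  ∫_0^5 1 dx = 5.
  Sum: 50625 + 11250 − 250/3 − 100 + 5 = 185090/3.
Adding: ||u||_{H^1}^2 = 5320165/42 + 185090/3 = 7911425/42.


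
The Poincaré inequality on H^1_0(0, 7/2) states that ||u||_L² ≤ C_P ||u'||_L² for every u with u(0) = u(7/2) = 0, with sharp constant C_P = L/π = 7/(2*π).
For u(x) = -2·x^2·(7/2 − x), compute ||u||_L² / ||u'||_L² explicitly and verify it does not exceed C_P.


||u||_L² / ||u'||_L² = sqrt(14)/4 < C_P = 7/(2*π).

u(x) = -2·x^2·(7/2 − x), so u'(x) = 2*x*(3*x - 7).
u(x) = -2·x^2·(7/2 − x) vanishes at x = 0 and x = 7/2, so u ∈ H^1_0(0, 7/2). Differentiate via the product rule and integrate the resulting polynomials term by term.
  ∫_0^7/2 u² dx = ∫_0^7/2 (4*x^6 - 28*x^5 + 49*x^4) dx. Term by term:
    ∫_0^7/2 4*x^6 dx = 117649/32;  ∫_0^7/2 -28*x^5 dx = -823543/96;  ∫_0^7/2 49*x^4 dx = 823543/160.
  Sum: 117649/32 − 823543/96 + 823543/160 = 117649/480.
  ∫_0^7/2 (u')² dx = ∫_0^7/2 (36*x^4 - 168*x^3 + 196*x^2) dx. Term by term:
    ∫_0^7/2 36*x^4 dx = 151263/40;  ∫_0^7/2 -168*x^3 dx = -50421/8;  ∫_0^7/2 196*x^2 dx = 16807/6.
  Sum: 151263/40 − 50421/8 + 16807/6 = 16807/60.
∫_0^7/2 u² dx = 117649/480, so ||u||_L² = 343*sqrt(30)/120.
∫_0^7/2 (u')² dx = 16807/60, so ||u'||_L² = 49*sqrt(105)/30.
Ratio ||u||_L² / ||u'||_L² = sqrt(14)/4.
Sharp Poincaré constant on H^1_0(0, 7/2) is C_P = L/π = 7/(2*π), achieved by sin(2*π/7·x).
A polynomial bump cannot attain the sharp Poincaré constant (only the first sine eigenfunction does), so the ratio is strictly less than C_P, consistent with ||u||_L² ≤ C_P ||u'||_L².


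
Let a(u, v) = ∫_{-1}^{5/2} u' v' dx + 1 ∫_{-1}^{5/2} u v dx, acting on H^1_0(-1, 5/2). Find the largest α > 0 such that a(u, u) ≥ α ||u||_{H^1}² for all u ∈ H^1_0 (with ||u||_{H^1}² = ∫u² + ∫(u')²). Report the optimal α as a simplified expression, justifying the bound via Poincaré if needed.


α = 1

Coercivity of a(·,·) on H^1_0(-1, 5/2) means a(u, u) ≥ α ||u||_{H^1}² for every u ∈ H^1_0.
The interval has length L = 7/2, and Poincaré/coercivity depend only on L. Here a(u, u) = ∫(u')² + (1)·∫u².
Here c = 1 ≥ 1, so a(u,u) = ∫(u')² + c∫u² ≥ ∫(u')² + ∫u² = ||u||_{H^1}², i.e. α = 1 works. No larger α is possible: a(u,u) ≥ α||u||_{H^1}² means (1−α)∫(u')² ≥ (α−c)∫u², and for the modes u_n = sin(nπ(x−x₀)/L) (x₀ the left endpoint) one has ∫u_n²/∫(u_n')² = (L/(nπ))² → 0, so a(u_n,u_n)/||u_n||_{H^1}² → 1. Hence the optimal constant is α = 1.
Therefore α = 1.


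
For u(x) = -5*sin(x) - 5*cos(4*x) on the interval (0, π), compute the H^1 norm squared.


||u||_{H^1(0,π)}^2 = -340/3 + 475*π/2

u'(x) = 20*sin(4*x) - 5*cos(x).
Expand u² and (u')² and integrate term by term on (0, π), using: for integers n ≥ 1, ∫_0^π sin²(nx) dx = ∫_0^π cos²(nx) dx = π/2; for n ≠ n', ∫_0^π sin(nx)sin(n'x) dx = ∫_0^π cos(nx)cos(n'x) dx = 0; and by product-to-sum, ∫_0^π sin(nx)cos(n'x) dx = ½∫_0^π [sin((n+n')x) + sin((n−n')x)] dx, which is 0 when n+n' is even and 2n/(n²−n'²) when n+n' is odd (it need not vanish on (0, π)).
  u² squared terms: (-5)²·∫cos(4x)² dx = 25·π/2 = 25*π/2;  (-5)²·∫sin(x)² dx = 25·π/2 = 25*π/2.
  u² cross terms: 2·(-5)·(-5)·∫cos(4x)·sin(x) dx = 50·(-2/15) = -20/3.
  So ∫_0^π u² dx = 25*π/2 + 25*π/2 − 20/3 = -20/3 + 25*π.
  (u')² squared terms: (-5)²·∫cos(x)² dx = 25·π/2 = 25*π/2;  (20)²·∫sin(4x)² dx = 400·π/2 = 200*π.
  (u')² cross terms: 2·(-5)·(20)·∫cos(x)·sin(4x) dx = -200·(8/15) = -320/3.
  So ∫_0^π (u')² dx = 25*π/2 + 200*π − 320/3 = -320/3 + 425*π/2.
||u||_{H^1}^2 = (-20/3 + 25*π) + (-320/3 + 425*π/2) = -340/3 + 475*π/2.


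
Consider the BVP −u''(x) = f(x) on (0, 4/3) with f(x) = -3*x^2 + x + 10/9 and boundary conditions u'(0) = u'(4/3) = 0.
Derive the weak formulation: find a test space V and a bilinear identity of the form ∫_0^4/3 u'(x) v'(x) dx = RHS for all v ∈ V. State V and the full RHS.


V = H^1(0, 4/3) (no boundary constraint on v; u is determined up to an additive constant); weak form: ∫_0^4/3 u'v' dx = ∫_0^4/3 (-3*x^2 + x + 10/9) v dx for all v ∈ V.

Multiply both sides by a test function v and integrate from 0 to 4/3:
  ∫_0^4/3 −u''(x) v(x) dx = ∫_0^4/3 f(x) v(x) dx.
Integrate the LHS by parts once:
  ∫_0^4/3 −u'' v dx = −[u'(x) v(x)]_0^4/3 + ∫_0^4/3 u'(x) v'(x) dx.
Thus ∫_0^4/3 u'(x) v'(x) dx = ∫_0^4/3 f(x) v(x) dx + [u'(x) v(x)]_0^4/3.
Choose V so that boundary terms are either known or forced to vanish.
u has homogeneous Neumann: u'(0) = u'(4/3) = 0. So [u' v]_0^4/3 = 0·v(4/3) − 0·v(0) = 0 for any v; take V = H^1(0, 4/3).
Weak formulation: find u (satisfying any essential BC) such that ∫_0^4/3 u'(x) v'(x) dx = ∫_0^4/3 f v dx for all v ∈ V (homogeneous Neumann, so boundary terms vanish).
Substituting f(x) = -3*x^2 + x + 10/9, the right-hand side is ∫_0^4/3 (-3*x^2 + x + 10/9) v dx.
Compatibility check (pure Neumann): taking v ≡ 1 ∈ V gives 0 = ∫_0^4/3 f dx + (0) − (0), i.e. ∫_0^4/3 f dx must equal u'(0) − u'(4/3) = 0. Indeed ∫_0^4/3 (-3*x^2 + x + 10/9) dx = 0, so the data are compatible. The solution is then unique only up to an additive constant (fix it e.g. by requiring ∫_0^4/3 u dx = 0).


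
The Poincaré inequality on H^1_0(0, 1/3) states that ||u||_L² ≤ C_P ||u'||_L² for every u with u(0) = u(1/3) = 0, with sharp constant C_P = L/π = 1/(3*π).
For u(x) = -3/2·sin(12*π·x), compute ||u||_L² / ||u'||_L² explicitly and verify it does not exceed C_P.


||u||_L² / ||u'||_L² = 1/(12*π) < C_P = 1/(3*π).

u(x) = -3/2·sin(12*π·x), so u'(x) = -18*π*cos(12*π*x).
Writing u(x) = A·sin(kπx/L) with A = -3/2 and k = 4, use ∫_0^L sin²(kπx/L) dx = L/2 and ∫_0^L cos²(kπx/L) dx = L/2.
u² = 9/4·sin²(12*π·x) and (u')² = 324*π^2·cos²(12*π·x), and each of sin², cos² integrates to L/2 = 1/6 over (0, 1/3).
∫_0^1/3 u² dx = 3/8, so ||u||_L² = sqrt(6)/4.
∫_0^1/3 (u')² dx = 54*π^2, so ||u'||_L² = 3*sqrt(6)*π.
Ratio ||u||_L² / ||u'||_L² = 1/(12*π).
Sharp Poincaré constant on H^1_0(0, 1/3) is C_P = L/π = 1/(3*π), achieved by sin(3*π·x).
This is the k = 4 harmonic; the ratio L/(kπ) is strictly less than C_P = L/π, consistent with the sharp inequality ||u||_L² ≤ C_P ||u'||_L².


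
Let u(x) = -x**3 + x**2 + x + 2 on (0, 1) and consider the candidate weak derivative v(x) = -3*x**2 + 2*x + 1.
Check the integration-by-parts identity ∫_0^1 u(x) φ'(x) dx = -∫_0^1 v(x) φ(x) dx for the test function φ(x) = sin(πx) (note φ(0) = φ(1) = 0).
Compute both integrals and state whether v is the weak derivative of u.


LHS = (-12 - π^2)/π^3, RHS = (-12 - π^2)/π^3. Yes, v = u' weakly.

u(x) = -x**3 + x**2 + x + 2, classical derivative u'(x) = -3*x**2 + 2*x + 1.
φ(x) = sin(πx), so φ'(x) = π*cos(π*x).
Note φ(0) = φ(1) = 0, so the boundary term u·φ vanishes.
LHS = ∫_0^1 u(x) φ'(x) dx = ∫_0^1 (-π*x^3*cos(π*x) + π*x^2*cos(π*x) + π*x*cos(π*x) + 2*π*cos(π*x)) dx. Term by term:
  ∫_0^1 2*π*cos(π*x) dx = 0;  ∫_0^1 π*x*cos(π*x) dx = -2/π;  ∫_0^1 π*x^2*cos(π*x) dx = -2/π;
  ∫_0^1 -π*x^3*cos(π*x) dx = -12/π^3 + 3/π.
Sum: 0 − 2/π − 2/π + -12/π^3 + 3/π = (-12 - π^2)/π^3.
So LHS = (-12 - π^2)/π^3.
∫_0^1 v(x) φ(x) dx = ∫_0^1 (-3*x^2*sin(π*x) + 2*x*sin(π*x) + sin(π*x)) dx. Term by term:
  ∫_0^1 -3*x^2*sin(π*x) dx = -3/π + 12/π^3;  ∫_0^1 2*x*sin(π*x) dx = 2/π;  ∫_0^1 sin(π*x) dx = 2/π.
Sum: -3/π + 12/π^3 + 2/π + 2/π = (π^2 + 12)/π^3.
So RHS = -∫_0^1 v(x) φ(x) dx = (-12 - π^2)/π^3.
LHS = RHS, so the identity holds for this test φ.
Moreover u is smooth here and v(x) = u'(x) = -3*x**2 + 2*x + 1 pointwise, so the identity holds for every test function. Hence v is the weak derivative of u.


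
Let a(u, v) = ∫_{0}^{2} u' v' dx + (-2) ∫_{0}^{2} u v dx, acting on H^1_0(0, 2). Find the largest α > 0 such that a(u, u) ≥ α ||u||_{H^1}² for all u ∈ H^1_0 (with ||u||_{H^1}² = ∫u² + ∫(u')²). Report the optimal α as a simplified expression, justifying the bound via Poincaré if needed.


α = (-8 + π^2)/(4 + π^2)

Coercivity of a(·,·) on H^1_0(0, 2) means a(u, u) ≥ α ||u||_{H^1}² for every u ∈ H^1_0.
The interval has length L = 2, and Poincaré/coercivity depend only on L. Here a(u, u) = ∫(u')² + (-2)·∫u².
Here c = -2 < 0 with |c| < (π/L)² = π^2/4, so coercivity still holds. The condition a(u,u) ≥ α||u||_{H^1}² reads (1−α)∫(u')² ≥ (α−c)∫u². Any admissible α is ≤ 1 (rapidly oscillating u have ∫u²/∫(u')² → 0), and α = 1 would force 0 ≥ (1−c)∫u², impossible since c < 1; so 1−α > 0. By the sharp Poincaré inequality on H^1_0 of an interval of length L, ∫(u')² ≥ (π/L)²∫u² with equality for the first sine mode sin(π(x−x₀)/L) (x₀ the left endpoint), so the inequality holds for all u iff (1−α)(π/L)² ≥ α − c, i.e. α ≤ ((π/L)² + c)/((π/L)² + 1) = (1 + c(L/π)²)/(1 + (L/π)²). (Direct route, valid since c ≤ 0: Poincaré gives c∫u² ≥ c(L/π)²∫(u')², so a(u,u) ≥ (1 + c(L/π)²)∫(u')², while ||u||_{H^1}² ≤ (1 + (L/π)²)∫(u')²; dividing yields the same α.) With (π/L)² = π^2/4 and c = -2, the largest admissible constant is α = ((π/L)² + c)/((π/L)² + 1).
Simplifying, α = (-8 + π^2)/(4 + π^2).


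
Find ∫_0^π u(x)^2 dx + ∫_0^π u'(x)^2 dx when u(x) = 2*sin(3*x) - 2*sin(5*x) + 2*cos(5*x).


||u||_{H^1(0,π)}^2 = 124*π

u'(x) = -10*sin(5*x) + 6*cos(3*x) - 10*cos(5*x).
Expand u² and (u')² and integrate term by term on (0, π), using: for integers n ≥ 1, ∫_0^π sin²(nx) dx = ∫_0^π cos²(nx) dx = π/2; for n ≠ n', ∫_0^π sin(nx)sin(n'x) dx = ∫_0^π cos(nx)cos(n'x) dx = 0; and by product-to-sum, ∫_0^π sin(nx)cos(n'x) dx = ½∫_0^π [sin((n+n')x) + sin((n−n')x)] dx, which is 0 when n+n' is even and 2n/(n²−n'²) when n+n' is odd (it need not vanish on (0, π)).
  u² squared terms: (-2)²·∫sin(5x)² dx = 4·π/2 = 2*π;  (2)²·∫cos(5x)² dx = 4·π/2 = 2*π;  (2)²·∫sin(3x)² dx = 4·π/2 = 2*π.
  u² cross terms: 2·(-2)·(2)·∫sin(5x)·cos(5x) dx = -8·(0) = 0;  2·(-2)·(2)·∫sin(5x)·sin(3x) dx = -8·(0) = 0;  2·(2)·(2)·∫cos(5x)·sin(3x) dx = 8·(0) = 0.
  So ∫_0^π u² dx = 2*π + 2*π + 2*π + 0 + 0 + 0 = 6*π.
  (u')² squared terms: (-10)²·∫cos(5x)² dx = 100·π/2 = 50*π;  (-10)²·∫sin(5x)² dx = 100·π/2 = 50*π;  (6)²·∫cos(3x)² dx = 36·π/2 = 18*π.
  (u')² cross terms: 2·(-10)·(-10)·∫cos(5x)·sin(5x) dx = 200·(0) = 0;  2·(-10)·(6)·∫cos(5x)·cos(3x) dx = -120·(0) = 0;  2·(-10)·(6)·∫sin(5x)·cos(3x) dx = -120·(0) = 0.
  So ∫_0^π (u')² dx = 50*π + 50*π + 18*π + 0 + 0 + 0 = 118*π.
||u||_{H^1}^2 = (6*π) + (118*π) = 124*π.


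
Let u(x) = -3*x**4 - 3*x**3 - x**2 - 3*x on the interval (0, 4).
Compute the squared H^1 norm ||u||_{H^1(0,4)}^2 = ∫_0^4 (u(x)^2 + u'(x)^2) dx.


||u||_{H^1}^2 = 103399652/105

The H^1 norm (squared) on an interval (0, L) is
  ||u||_{H^1}^2 = ∫_0^L u(x)^2 dx + ∫_0^L u'(x)^2 dx.
Compute u'(x) = -12*x**3 - 9*x**2 - 2*x - 3.
Then u(x)^2 = 9*x**8 + 18*x**7 + 15*x**6 + 24*x**5 + 19*x**4 + 6*x**3 + 9*x**2 and u'(x)^2 = 144*x**6 + 216*x**5 + 129*x**4 + 108*x**3 + 58*x**2 + 12*x + 9.
Integrate each monomial from 0 to 4 using ∫_0^4 c·x^n dx = c·4^(n+1)/(n+1):
  ∫_0^4 u(x)^2 dx = ∫_0^4 (9*x^8 + 18*x^7 + 15*x^6 + 24*x^5 + 19*x^4 + 6*x^3 + 9*x^2) dx. Term by term:
    ∫_0^4 9*x^8 dx = 262144;  ∫_0^4 18*x^7 dx = 147456;  ∫_0^4 15*x^6 dx = 245760/7;
    ∫_0^4 24*x^5 dx = 16384;  ∫_0^4 19*x^4 dx = 19456/5;  ∫_0^4 6*x^3 dx = 384;
    ∫_0^4 9*x^2 dx = 192.
  Sum: 262144 + 147456 + 245760/7 + 16384 + 19456/5 + 384 + 192 = 16294592/35.
  ∫_0^4 u'(x)^2 dx = ∫_0^4 (144*x^6 + 216*x^5 + 129*x^4 + 108*x^3 + 58*x^2 + 12*x + 9) dx. Term by term:
    ∫_0^4 144*x^6 dx = 2359296/7;  ∫_0^4 216*x^5 dx = 147456;  ∫_0^4 129*x^4 dx = 132096/5;
    ∫_0^4 108*x^3 dx = 6912;  ∫_0^4 58*x^2 dx = 3712/3;  ∫_0^4 12*x dx = 96;
    ∫_0^4 9 dx = 36.
  Sum: 2359296/7 + 147456 + 132096/5 + 6912 + 3712/3 + 96 + 36 = 54515876/105.
Adding: ||u||_{H^1}^2 = 16294592/35 + 54515876/105 = 103399652/105.


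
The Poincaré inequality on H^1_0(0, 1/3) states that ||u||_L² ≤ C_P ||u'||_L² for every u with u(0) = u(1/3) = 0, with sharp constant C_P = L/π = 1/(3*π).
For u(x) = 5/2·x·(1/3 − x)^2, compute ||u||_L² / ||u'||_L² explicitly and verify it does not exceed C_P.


||u||_L² / ||u'||_L² = sqrt(14)/42 < C_P = 1/(3*π).

u(x) = 5/2·x·(1/3 − x)^2, so u'(x) = 15*x^2/2 - 10*x/3 + 5/18.
u(x) = 5/2·x·(1/3 − x)^2 vanishes at x = 0 and x = 1/3, so u ∈ H^1_0(0, 1/3). Differentiate via the product rule and integrate the resulting polynomials term by term.
  ∫_0^1/3 u² dx = ∫_0^1/3 (25*x^6/4 - 25*x^5/3 + 25*x^4/6 - 25*x^3/27 + 25*x^2/324) dx. Term by term:
    ∫_0^1/3 25*x^6/4 dx = 25/61236;  ∫_0^1/3 -25*x^5/3 dx = -25/13122;  ∫_0^1/3 25*x^4/6 dx = 5/1458;
    ∫_0^1/3 -25*x^3/27 dx = -25/8748;  ∫_0^1/3 25*x^2/324 dx = 25/26244.
  Sum: 25/61236 − 25/13122 + 5/1458 − 25/8748 + 25/26244 = 5/183708.
  ∫_0^1/3 (u')² dx = ∫_0^1/3 (225*x^4/4 - 50*x^3 + 275*x^2/18 - 50*x/27 + 25/324) dx. Term by term:
    ∫_0^1/3 225*x^4/4 dx = 5/108;  ∫_0^1/3 -50*x^3 dx = -25/162;  ∫_0^1/3 275*x^2/18 dx = 275/1458;
    ∫_0^1/3 -50*x/27 dx = -25/243;  ∫_0^1/3 25/324 dx = 25/972.
  Sum: 5/108 − 25/162 + 275/1458 − 25/243 + 25/972 = 5/1458.
∫_0^1/3 u² dx = 5/183708, so ||u||_L² = sqrt(35)/1134.
∫_0^1/3 (u')² dx = 5/1458, so ||u'||_L² = sqrt(10)/54.
Ratio ||u||_L² / ||u'||_L² = sqrt(14)/42.
Sharp Poincaré constant on H^1_0(0, 1/3) is C_P = L/π = 1/(3*π), achieved by sin(3*π·x).
A polynomial bump cannot attain the sharp Poincaré constant (only the first sine eigenfunction does), so the ratio is strictly less than C_P, consistent with ||u||_L² ≤ C_P ||u'||_L².


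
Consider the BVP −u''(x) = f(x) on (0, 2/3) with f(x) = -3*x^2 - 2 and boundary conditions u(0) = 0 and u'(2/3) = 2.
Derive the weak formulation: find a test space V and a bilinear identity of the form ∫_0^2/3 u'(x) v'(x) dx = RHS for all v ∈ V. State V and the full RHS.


V = {v ∈ H^1(0, 2/3) : v(0) = 0} (test functions vanish at x = 0 where u is specified); weak form: ∫_0^2/3 u'v' dx = ∫_0^2/3 (-3*x^2 - 2) v dx + 2·v(2/3) for all v ∈ V.

Multiply both sides by a test function v and integrate from 0 to 2/3:
  ∫_0^2/3 −u''(x) v(x) dx = ∫_0^2/3 f(x) v(x) dx.
Integrate the LHS by parts once:
  ∫_0^2/3 −u'' v dx = −[u'(x) v(x)]_0^2/3 + ∫_0^2/3 u'(x) v'(x) dx.
Thus ∫_0^2/3 u'(x) v'(x) dx = ∫_0^2/3 f(x) v(x) dx + [u'(x) v(x)]_0^2/3.
Choose V so that boundary terms are either known or forced to vanish.
Mixed BC: u(0) = 0 (Dirichlet) and u'(2/3) = 2 (Neumann). Define V = {v ∈ H^1(0, 2/3) : v(0) = 0}. Then [u' v]_0^2/3 = u'(2/3)·v(2/3) − u'(0)·0 = 2·v(2/3).
Weak formulation: find u (satisfying any essential BC) such that ∫_0^2/3 u'(x) v'(x) dx = ∫_0^2/3 f v dx + 2·v(2/3) for all v ∈ V (Dirichlet at 0 absorbed into V; Neumann datum at x = 2/3 contributes the boundary term).
Substituting f(x) = -3*x^2 - 2, the right-hand side is ∫_0^2/3 (-3*x^2 - 2) v dx + 2·v(2/3).


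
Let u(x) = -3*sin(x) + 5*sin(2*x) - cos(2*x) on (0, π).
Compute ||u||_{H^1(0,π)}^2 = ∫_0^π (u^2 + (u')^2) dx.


||u||_{H^1(0,π)}^2 = -20 + 74*π

u'(x) = 2*sin(2*x) - 3*cos(x) + 10*cos(2*x).
Expand u² and (u')² and integrate term by term on (0, π), using: for integers n ≥ 1, ∫_0^π sin²(nx) dx = ∫_0^π cos²(nx) dx = π/2; for n ≠ n', ∫_0^π sin(nx)sin(n'x) dx = ∫_0^π cos(nx)cos(n'x) dx = 0; and by product-to-sum, ∫_0^π sin(nx)cos(n'x) dx = ½∫_0^π [sin((n+n')x) + sin((n−n')x)] dx, which is 0 when n+n' is even and 2n/(n²−n'²) when n+n' is odd (it need not vanish on (0, π)).
  u² squared terms: (-1)²·∫cos(2x)² dx = 1·π/2 = π/2;  (-3)²·∫sin(x)² dx = 9·π/2 = 9*π/2;  (5)²·∫sin(2x)² dx = 25·π/2 = 25*π/2.
  u² cross terms: 2·(-1)·(-3)·∫cos(2x)·sin(x) dx = 6·(-2/3) = -4;  2·(-1)·(5)·∫cos(2x)·sin(2x) dx = -10·(0) = 0;  2·(-3)·(5)·∫sin(x)·sin(2x) dx = -30·(0) = 0.
  So ∫_0^π u² dx = π/2 + 9*π/2 + 25*π/2 − 4 + 0 + 0 = -4 + 35*π/2.
  (u')² squared terms: (-3)²·∫cos(x)² dx = 9·π/2 = 9*π/2;  (2)²·∫sin(2x)² dx = 4·π/2 = 2*π;  (10)²·∫cos(2x)² dx = 100·π/2 = 50*π.
  (u')² cross terms: 2·(-3)·(2)·∫cos(x)·sin(2x) dx = -12·(4/3) = -16;  2·(-3)·(10)·∫cos(x)·cos(2x) dx = -60·(0) = 0;  2·(2)·(10)·∫sin(2x)·cos(2x) dx = 40·(0) = 0.
  So ∫_0^π (u')² dx = 9*π/2 + 2*π + 50*π − 16 + 0 + 0 = -16 + 113*π/2.
||u||_{H^1}^2 = (-4 + 35*π/2) + (-16 + 113*π/2) = -20 + 74*π.


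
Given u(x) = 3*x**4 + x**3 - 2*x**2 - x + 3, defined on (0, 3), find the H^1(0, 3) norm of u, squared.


||u||_{H^1}^2 = 1393881/20

The H^1 norm (squared) on an interval (0, L) is
  ||u||_{H^1}^2 = ∫_0^L u(x)^2 dx + ∫_0^L u'(x)^2 dx.
Compute u'(x) = 12*x**3 + 3*x**2 - 4*x - 1.
Then u(x)^2 = 9*x**8 + 6*x**7 - 11*x**6 - 10*x**5 + 20*x**4 + 10*x**3 - 11*x**2 - 6*x + 9 and u'(x)^2 = 144*x**6 + 72*x**5 - 87*x**4 - 48*x**3 + 10*x**2 + 8*x + 1.
Integrate each monomial from 0 to 3 using ∫_0^3 c·x^n dx = c·3^(n+1)/(n+1):
  ∫_0^3 u(x)^2 dx = ∫_0^3 (9*x^8 + 6*x^7 - 11*x^6 - 10*x^5 + 20*x^4 + 10*x^3 - 11*x^2 - 6*x + 9) dx. Term by term:
    ∫_0^3 9*x^8 dx = 19683;  ∫_0^3 6*x^7 dx = 19683/4;  ∫_0^3 -11*x^6 dx = -24057/7;
    ∫_0^3 -10*x^5 dx = -1215;  ∫_0^3 20*x^4 dx = 972;  ∫_0^3 10*x^3 dx = 405/2;
    ∫_0^3 -11*x^2 dx = -99;  ∫_0^3 -6*x dx = -27;  ∫_0^3 9 dx = 27.
  Sum: 19683 + 19683/4 − 24057/7 − 1215 + 972 + 405/2 − 99 − 27 + 27 = 588771/28.
  ∫_0^3 u'(x)^2 dx = ∫_0^3 (144*x^6 + 72*x^5 - 87*x^4 - 48*x^3 + 10*x^2 + 8*x + 1) dx. Term by term:
    ∫_0^3 144*x^6 dx = 314928/7;  ∫_0^3 72*x^5 dx = 8748;  ∫_0^3 -87*x^4 dx = -21141/5;
    ∫_0^3 -48*x^3 dx = -972;  ∫_0^3 10*x^2 dx = 90;  ∫_0^3 8*x dx = 36;
    ∫_0^3 1 dx = 3.
  Sum: 314928/7 + 8748 − 21141/5 − 972 + 90 + 36 + 3 = 1703328/35.
Adding: ||u||_{H^1}^2 = 588771/28 + 1703328/35 = 1393881/20.


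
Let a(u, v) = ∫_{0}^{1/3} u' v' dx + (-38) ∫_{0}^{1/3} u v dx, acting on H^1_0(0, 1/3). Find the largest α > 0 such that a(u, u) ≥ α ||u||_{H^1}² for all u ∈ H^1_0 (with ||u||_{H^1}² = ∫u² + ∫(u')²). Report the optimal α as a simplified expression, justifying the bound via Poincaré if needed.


α = (-38 + 9*π^2)/(1 + 9*π^2)

Coercivity of a(·,·) on H^1_0(0, 1/3) means a(u, u) ≥ α ||u||_{H^1}² for every u ∈ H^1_0.
The interval has length L = 1/3, and Poincaré/coercivity depend only on L. Here a(u, u) = ∫(u')² + (-38)·∫u².
Here c = -38 < 0 with |c| < (π/L)² = 9*π^2, so coercivity still holds. The condition a(u,u) ≥ α||u||_{H^1}² reads (1−α)∫(u')² ≥ (α−c)∫u². Any admissible α is ≤ 1 (rapidly oscillating u have ∫u²/∫(u')² → 0), and α = 1 would force 0 ≥ (1−c)∫u², impossible since c < 1; so 1−α > 0. By the sharp Poincaré inequality on H^1_0 of an interval of length L, ∫(u')² ≥ (π/L)²∫u² with equality for the first sine mode sin(π(x−x₀)/L) (x₀ the left endpoint), so the inequality holds for all u iff (1−α)(π/L)² ≥ α − c, i.e. α ≤ ((π/L)² + c)/((π/L)² + 1) = (1 + c(L/π)²)/(1 + (L/π)²). (Direct route, valid since c ≤ 0: Poincaré gives c∫u² ≥ c(L/π)²∫(u')², so a(u,u) ≥ (1 + c(L/π)²)∫(u')², while ||u||_{H^1}² ≤ (1 + (L/π)²)∫(u')²; dividing yields the same α.) With (π/L)² = 9*π^2 and c = -38, the largest admissible constant is α = ((π/L)² + c)/((π/L)² + 1).
Simplifying, α = (-38 + 9*π^2)/(1 + 9*π^2).


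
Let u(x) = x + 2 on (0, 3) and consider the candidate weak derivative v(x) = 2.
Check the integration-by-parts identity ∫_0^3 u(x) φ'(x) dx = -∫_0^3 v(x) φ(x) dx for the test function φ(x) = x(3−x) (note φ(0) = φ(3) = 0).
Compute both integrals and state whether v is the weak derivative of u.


LHS = -9/2, RHS = -9. No, v is not the weak derivative of u.

u(x) = x + 2, classical derivative u'(x) = 1.
φ(x) = x(3−x), so φ'(x) = 3 - 2*x.
Note φ(0) = φ(3) = 0, so the boundary term u·φ vanishes.
LHS = ∫_0^3 u(x) φ'(x) dx = ∫_0^3 (-2*x^2 - x + 6) dx. Term by term:
  ∫_0^3 -2*x^2 dx = -18;  ∫_0^3 -x dx = -9/2;  ∫_0^3 6 dx = 18.
Sum: -18 − 9/2 + 18 = -9/2.
So LHS = -9/2.
∫_0^3 v(x) φ(x) dx = ∫_0^3 (-2*x^2 + 6*x) dx. Term by term:
  ∫_0^3 -2*x^2 dx = -18;  ∫_0^3 6*x dx = 27.
Sum: -18 + 27 = 9.
So RHS = -∫_0^3 v(x) φ(x) dx = -9.
LHS − RHS = 9/2 ≠ 0, so the identity fails.
(For a valid weak derivative the identity must hold for EVERY test function, in particular this one. The failure shows v is NOT the weak derivative of u.)
Correct weak derivative would be u'(x) = 1.


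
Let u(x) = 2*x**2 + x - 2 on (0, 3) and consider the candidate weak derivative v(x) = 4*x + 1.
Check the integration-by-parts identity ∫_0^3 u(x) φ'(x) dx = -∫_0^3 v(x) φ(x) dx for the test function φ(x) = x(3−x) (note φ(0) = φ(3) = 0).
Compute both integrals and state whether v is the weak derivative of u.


LHS = -63/2, RHS = -63/2. Yes, v = u' weakly.

u(x) = 2*x**2 + x - 2, classical derivative u'(x) = 4*x + 1.
φ(x) = x(3−x), so φ'(x) = 3 - 2*x.
Note φ(0) = φ(3) = 0, so the boundary term u·φ vanishes.
LHS = ∫_0^3 u(x) φ'(x) dx = ∫_0^3 (-4*x^3 + 4*x^2 + 7*x - 6) dx. Term by term:
  ∫_0^3 -4*x^3 dx = -81;  ∫_0^3 4*x^2 dx = 36;  ∫_0^3 7*x dx = 63/2;
  ∫_0^3 -6 dx = -18.
Sum: -81 + 36 + 63/2 − 18 = -63/2.
So LHS = -63/2.
∫_0^3 v(x) φ(x) dx = ∫_0^3 (-4*x^3 + 11*x^2 + 3*x) dx. Term by term:
  ∫_0^3 -4*x^3 dx = -81;  ∫_0^3 11*x^2 dx = 99;  ∫_0^3 3*x dx = 27/2.
Sum: -81 + 99 + 27/2 = 63/2.
So RHS = -∫_0^3 v(x) φ(x) dx = -63/2.
LHS = RHS, so the identity holds for this test φ.
Moreover u is smooth here and v(x) = u'(x) = 4*x + 1 pointwise, so the identity holds for every test function. Hence v is the weak derivative of u.


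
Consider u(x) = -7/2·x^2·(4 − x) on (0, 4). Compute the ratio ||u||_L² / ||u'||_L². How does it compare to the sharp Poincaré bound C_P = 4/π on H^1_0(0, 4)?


||u||_L² / ||u'||_L² = 2*sqrt(14)/7 < C_P = 4/π.

u(x) = -7/2·x^2·(4 − x), so u'(x) = 7*x*(3*x - 8)/2.
u(x) = -7/2·x^2·(4 − x) vanishes at x = 0 and x = 4, so u ∈ H^1_0(0, 4). Differentiate via the product rule and integrate the resulting polynomials term by term.
  ∫_0^4 u² dx = ∫_0^4 (49*x^6/4 - 98*x^5 + 196*x^4) dx. Term by term:
    ∫_0^4 49*x^6/4 dx = 28672;  ∫_0^4 -98*x^5 dx = -200704/3;  ∫_0^4 196*x^4 dx = 200704/5.
  Sum: 28672 − 200704/3 + 200704/5 = 28672/15.
  ∫_0^4 (u')² dx = ∫_0^4 (441*x^4/4 - 588*x^3 + 784*x^2) dx. Term by term:
    ∫_0^4 441*x^4/4 dx = 112896/5;  ∫_0^4 -588*x^3 dx = -37632;  ∫_0^4 784*x^2 dx = 50176/3.
  Sum: 112896/5 − 37632 + 50176/3 = 25088/15.
∫_0^4 u² dx = 28672/15, so ||u||_L² = 64*sqrt(105)/15.
∫_0^4 (u')² dx = 25088/15, so ||u'||_L² = 112*sqrt(30)/15.
Ratio ||u||_L² / ||u'||_L² = 2*sqrt(14)/7.
Sharp Poincaré constant on H^1_0(0, 4) is C_P = L/π = 4/π, achieved by sin(π/4·x).
A polynomial bump cannot attain the sharp Poincaré constant (only the first sine eigenfunction does), so the ratio is strictly less than C_P, consistent with ||u||_L² ≤ C_P ||u'||_L².


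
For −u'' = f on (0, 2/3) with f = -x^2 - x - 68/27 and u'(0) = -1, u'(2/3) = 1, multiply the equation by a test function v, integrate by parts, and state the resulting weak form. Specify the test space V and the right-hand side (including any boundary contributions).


V = H^1(0, 2/3) (v unrestricted at boundary; u is determined up to an additive constant); weak form: ∫_0^2/3 u'v' dx = ∫_0^2/3 (-x^2 - x - 68/27) v dx + v(2/3) + v(0) for all v ∈ V.

Multiply both sides by a test function v and integrate from 0 to 2/3:
  ∫_0^2/3 −u''(x) v(x) dx = ∫_0^2/3 f(x) v(x) dx.
Integrate the LHS by parts once:
  ∫_0^2/3 −u'' v dx = −[u'(x) v(x)]_0^2/3 + ∫_0^2/3 u'(x) v'(x) dx.
Thus ∫_0^2/3 u'(x) v'(x) dx = ∫_0^2/3 f(x) v(x) dx + [u'(x) v(x)]_0^2/3.
Choose V so that boundary terms are either known or forced to vanish.
u has inhomogeneous Neumann u'(0) = -1, u'(2/3) = 1. [u' v]_0^2/3 = (1)·v(2/3) − (-1)·v(0) = v(2/3) + v(0). Take V = H^1(0, 2/3); boundary term becomes part of RHS.
Weak formulation: find u (satisfying any essential BC) such that ∫_0^2/3 u'(x) v'(x) dx = ∫_0^2/3 f v dx + v(2/3) + v(0) for all v ∈ V (Neumann data are natural BCs: they enter the RHS as boundary terms).
Substituting f(x) = -x^2 - x - 68/27, the right-hand side is ∫_0^2/3 (-x^2 - x - 68/27) v dx + v(2/3) + v(0).
Compatibility check (pure Neumann): taking v ≡ 1 ∈ V gives 0 = ∫_0^2/3 f dx + (1) − (-1), i.e. ∫_0^2/3 f dx must equal u'(0) − u'(2/3) = -2. Indeed ∫_0^2/3 (-x^2 - x - 68/27) dx = -2, so the data are compatible. The solution is then unique only up to an additive constant (fix it e.g. by requiring ∫_0^2/3 u dx = 0).


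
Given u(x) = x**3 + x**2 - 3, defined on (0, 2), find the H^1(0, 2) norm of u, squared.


||u||_{H^1}^2 = 982/7

The H^1 norm (squared) on an interval (0, L) is
  ||u||_{H^1}^2 = ∫_0^L u(x)^2 dx + ∫_0^L u'(x)^2 dx.
Compute u'(x) = 3*x**2 + 2*x.
Then u(x)^2 = x**6 + 2*x**5 + x**4 - 6*x**3 - 6*x**2 + 9 and u'(x)^2 = 9*x**4 + 12*x**3 + 4*x**2.
Integrate each monomial from 0 to 2 using ∫_0^2 c·x^n dx = c·2^(n+1)/(n+1):
  ∫_0^2 u(x)^2 dx = ∫_0^2 (x^6 + 2*x^5 + x^4 - 6*x^3 - 6*x^2 + 9) dx. Term by term:
    ∫_0^2 x^6 dx = 128/7;  ∫_0^2 2*x^5 dx = 64/3;  ∫_0^2 x^4 dx = 32/5;
    ∫_0^2 -6*x^3 dx = -24;  ∫_0^2 -6*x^2 dx = -16;  ∫_0^2 9 dx = 18.
  Sum: 128/7 + 64/3 + 32/5 − 24 − 16 + 18 = 2522/105.
  ∫_0^2 u'(x)^2 dx = ∫_0^2 (9*x^4 + 12*x^3 + 4*x^2) dx. Term by term:
    ∫_0^2 9*x^4 dx = 288/5;  ∫_0^2 12*x^3 dx = 48;  ∫_0^2 4*x^2 dx = 32/3.
  Sum: 288/5 + 48 + 32/3 = 1744/15.
Adding: ||u||_{H^1}^2 = 2522/105 + 1744/15 = 982/7.


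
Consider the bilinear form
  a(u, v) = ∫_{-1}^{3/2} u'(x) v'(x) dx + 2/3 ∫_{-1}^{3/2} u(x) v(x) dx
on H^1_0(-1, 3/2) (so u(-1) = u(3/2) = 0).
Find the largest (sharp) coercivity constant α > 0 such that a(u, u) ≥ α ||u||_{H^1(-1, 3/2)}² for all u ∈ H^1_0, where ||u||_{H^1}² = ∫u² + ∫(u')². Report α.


α = 2*(25 + 6*π^2)/(3*(25 + 4*π^2))

Coercivity of a(·,·) on H^1_0(-1, 3/2) means a(u, u) ≥ α ||u||_{H^1}² for every u ∈ H^1_0.
The interval has length L = 5/2, and Poincaré/coercivity depend only on L. Here a(u, u) = ∫(u')² + (2/3)·∫u².
Here 0 < c = 2/3 < 1. The condition a(u,u) ≥ α||u||_{H^1}² reads (1−α)∫(u')² ≥ (α−c)∫u². Any admissible α is ≤ 1 (rapidly oscillating u have ∫u²/∫(u')² → 0), and α = 1 would force 0 ≥ (1−c)∫u², impossible since c < 1; so 1−α > 0. By the sharp Poincaré inequality on H^1_0 of an interval of length L, ∫(u')² ≥ (π/L)²∫u² with equality for the first sine mode sin(π(x−x₀)/L) (x₀ the left endpoint), so the inequality holds for all u iff (1−α)(π/L)² ≥ α − c, i.e. α ≤ ((π/L)² + c)/((π/L)² + 1) = (1 + c(L/π)²)/(1 + (L/π)²). With (π/L)² = 4*π^2/25 and c = 2/3, the largest admissible constant is α = ((π/L)² + c)/((π/L)² + 1).
Simplifying, α = 2*(25 + 6*π^2)/(3*(25 + 4*π^2)).


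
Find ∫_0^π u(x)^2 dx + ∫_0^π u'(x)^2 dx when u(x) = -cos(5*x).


||u||_{H^1(0,π)}^2 = 13*π

u'(x) = 5*sin(5*x).
Expand u² and (u')² and integrate term by term on (0, π), using: for integers n ≥ 1, ∫_0^π sin²(nx) dx = ∫_0^π cos²(nx) dx = π/2; for n ≠ n', ∫_0^π sin(nx)sin(n'x) dx = ∫_0^π cos(nx)cos(n'x) dx = 0; and by product-to-sum, ∫_0^π sin(nx)cos(n'x) dx = ½∫_0^π [sin((n+n')x) + sin((n−n')x)] dx, which is 0 when n+n' is even and 2n/(n²−n'²) when n+n' is odd (it need not vanish on (0, π)).
  u² squared terms: (-1)²·∫cos(5x)² dx = 1·π/2 = π/2.
  So ∫_0^π u² dx = π/2.
  (u')² squared terms: (5)²·∫sin(5x)² dx = 25·π/2 = 25*π/2.
  So ∫_0^π (u')² dx = 25*π/2.
||u||_{H^1}^2 = (π/2) + (25*π/2) = 13*π.


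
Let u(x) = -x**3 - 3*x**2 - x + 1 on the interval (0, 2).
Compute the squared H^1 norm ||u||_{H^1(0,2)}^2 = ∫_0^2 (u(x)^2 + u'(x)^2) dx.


||u||_{H^1}^2 = 10352/21

The H^1 norm (squared) on an interval (0, L) is
  ||u||_{H^1}^2 = ∫_0^L u(x)^2 dx + ∫_0^L u'(x)^2 dx.
Compute u'(x) = -3*x**2 - 6*x - 1.
Then u(x)^2 = x**6 + 6*x**5 + 11*x**4 + 4*x**3 - 5*x**2 - 2*x + 1 and u'(x)^2 = 9*x**4 + 36*x**3 + 42*x**2 + 12*x + 1.
Integrate each monomial from 0 to 2 using ∫_0^2 c·x^n dx = c·2^(n+1)/(n+1):
  ∫_0^2 u(x)^2 dx = ∫_0^2 (x^6 + 6*x^5 + 11*x^4 + 4*x^3 - 5*x^2 - 2*x + 1) dx. Term by term:
    ∫_0^2 x^6 dx = 128/7;  ∫_0^2 6*x^5 dx = 64;  ∫_0^2 11*x^4 dx = 352/5;
    ∫_0^2 4*x^3 dx = 16;  ∫_0^2 -5*x^2 dx = -40/3;  ∫_0^2 -2*x dx = -4;
    ∫_0^2 1 dx = 2.
  Sum: 128/7 + 64 + 352/5 + 16 − 40/3 − 4 + 2 = 16102/105.
  ∫_0^2 u'(x)^2 dx = ∫_0^2 (9*x^4 + 36*x^3 + 42*x^2 + 12*x + 1) dx. Term by term:
    ∫_0^2 9*x^4 dx = 288/5;  ∫_0^2 36*x^3 dx = 144;  ∫_0^2 42*x^2 dx = 112;
    ∫_0^2 12*x dx = 24;  ∫_0^2 1 dx = 2.
  Sum: 288/5 + 144 + 112 + 24 + 2 = 1698/5.
Adding: ||u||_{H^1}^2 = 16102/105 + 1698/5 = 10352/21.


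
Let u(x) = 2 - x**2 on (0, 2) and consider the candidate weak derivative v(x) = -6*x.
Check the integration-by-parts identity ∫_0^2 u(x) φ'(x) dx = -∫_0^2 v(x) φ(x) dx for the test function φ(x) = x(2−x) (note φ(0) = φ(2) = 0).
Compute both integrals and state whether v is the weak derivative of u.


LHS = 8/3, RHS = 8. No, v is not the weak derivative of u.

u(x) = 2 - x**2, classical derivative u'(x) = -2*x.
φ(x) = x(2−x), so φ'(x) = 2 - 2*x.
Note φ(0) = φ(2) = 0, so the boundary term u·φ vanishes.
LHS = ∫_0^2 u(x) φ'(x) dx = ∫_0^2 (2*x^3 - 2*x^2 - 4*x + 4) dx. Term by term:
  ∫_0^2 2*x^3 dx = 8;  ∫_0^2 -2*x^2 dx = -16/3;  ∫_0^2 -4*x dx = -8;
  ∫_0^2 4 dx = 8.
Sum: 8 − 16/3 − 8 + 8 = 8/3.
So LHS = 8/3.
∫_0^2 v(x) φ(x) dx = ∫_0^2 (6*x^3 - 12*x^2) dx. Term by term:
  ∫_0^2 6*x^3 dx = 24;  ∫_0^2 -12*x^2 dx = -32.
Sum: 24 − 32 = -8.
So RHS = -∫_0^2 v(x) φ(x) dx = 8.
LHS − RHS = -16/3 ≠ 0, so the identity fails.
(For a valid weak derivative the identity must hold for EVERY test function, in particular this one. The failure shows v is NOT the weak derivative of u.)
Correct weak derivative would be u'(x) = -2*x.


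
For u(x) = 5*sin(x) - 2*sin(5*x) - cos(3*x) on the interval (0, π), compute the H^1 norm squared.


||u||_{H^1(0,π)}^2 = 82*π

u'(x) = 3*sin(3*x) + 5*cos(x) - 10*cos(5*x).
Expand u² and (u')² and integrate term by term on (0, π), using: for integers n ≥ 1, ∫_0^π sin²(nx) dx = ∫_0^π cos²(nx) dx = π/2; for n ≠ n', ∫_0^π sin(nx)sin(n'x) dx = ∫_0^π cos(nx)cos(n'x) dx = 0; and by product-to-sum, ∫_0^π sin(nx)cos(n'x) dx = ½∫_0^π [sin((n+n')x) + sin((n−n')x)] dx, which is 0 when n+n' is even and 2n/(n²−n'²) when n+n' is odd (it need not vanish on (0, π)).
  u² squared terms: (-1)²·∫cos(3x)² dx = 1·π/2 = π/2;  (-2)²·∫sin(5x)² dx = 4·π/2 = 2*π;  (5)²·∫sin(x)² dx = 25·π/2 = 25*π/2.
  u² cross terms: 2·(-1)·(-2)·∫cos(3x)·sin(5x) dx = 4·(0) = 0;  2·(-1)·(5)·∫cos(3x)·sin(x) dx = -10·(0) = 0;  2·(-2)·(5)·∫sin(5x)·sin(x) dx = -20·(0) = 0.
  So ∫_0^π u² dx = π/2 + 2*π + 25*π/2 + 0 + 0 + 0 = 15*π.
  (u')² squared terms: (-10)²·∫cos(5x)² dx = 100·π/2 = 50*π;  (3)²·∫sin(3x)² dx = 9·π/2 = 9*π/2;  (5)²·∫cos(x)² dx = 25·π/2 = 25*π/2.
  (u')² cross terms: 2·(-10)·(3)·∫cos(5x)·sin(3x) dx = -60·(0) = 0;  2·(-10)·(5)·∫cos(5x)·cos(x) dx = -100·(0) = 0;  2·(3)·(5)·∫sin(3x)·cos(x) dx = 30·(0) = 0.
  So ∫_0^π (u')² dx = 50*π + 9*π/2 + 25*π/2 + 0 + 0 + 0 = 67*π.
||u||_{H^1}^2 = (15*π) + (67*π) = 82*π.


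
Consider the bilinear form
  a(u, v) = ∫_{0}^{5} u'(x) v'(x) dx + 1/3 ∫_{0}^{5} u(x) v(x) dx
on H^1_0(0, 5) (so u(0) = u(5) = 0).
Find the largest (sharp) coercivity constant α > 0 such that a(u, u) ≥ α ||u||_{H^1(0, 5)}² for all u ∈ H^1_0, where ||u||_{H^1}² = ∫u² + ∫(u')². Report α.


α = (25/3 + π^2)/(π^2 + 25)

Coercivity of a(·,·) on H^1_0(0, 5) means a(u, u) ≥ α ||u||_{H^1}² for every u ∈ H^1_0.
The interval has length L = 5, and Poincaré/coercivity depend only on L. Here a(u, u) = ∫(u')² + (1/3)·∫u².
Here 0 < c = 1/3 < 1. The condition a(u,u) ≥ α||u||_{H^1}² reads (1−α)∫(u')² ≥ (α−c)∫u². Any admissible α is ≤ 1 (rapidly oscillating u have ∫u²/∫(u')² → 0), and α = 1 would force 0 ≥ (1−c)∫u², impossible since c < 1; so 1−α > 0. By the sharp Poincaré inequality on H^1_0 of an interval of length L, ∫(u')² ≥ (π/L)²∫u² with equality for the first sine mode sin(π(x−x₀)/L) (x₀ the left endpoint), so the inequality holds for all u iff (1−α)(π/L)² ≥ α − c, i.e. α ≤ ((π/L)² + c)/((π/L)² + 1) = (1 + c(L/π)²)/(1 + (L/π)²). With (π/L)² = π^2/25 and c = 1/3, the largest admissible constant is α = ((π/L)² + c)/((π/L)² + 1).
Simplifying, α = (25/3 + π^2)/(π^2 + 25).


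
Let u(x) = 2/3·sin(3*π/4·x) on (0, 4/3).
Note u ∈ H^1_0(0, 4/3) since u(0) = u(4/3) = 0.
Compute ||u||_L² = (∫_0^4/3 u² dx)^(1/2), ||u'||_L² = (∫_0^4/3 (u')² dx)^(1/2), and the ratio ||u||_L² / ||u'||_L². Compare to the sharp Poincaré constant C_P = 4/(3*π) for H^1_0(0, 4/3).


||u||_L² / ||u'||_L² = 4/(3*π) = C_P.

u(x) = 2/3·sin(3*π/4·x), so u'(x) = π*cos(3*π*x/4)/2.
Writing u(x) = A·sin(kπx/L) with A = 2/3 and k = 1, use ∫_0^L sin²(kπx/L) dx = L/2 and ∫_0^L cos²(kπx/L) dx = L/2.
u² = 4/9·sin²(3*π/4·x) and (u')² = π^2/4·cos²(3*π/4·x), and each of sin², cos² integrates to L/2 = 2/3 over (0, 4/3).
∫_0^4/3 u² dx = 8/27, so ||u||_L² = 2*sqrt(6)/9.
∫_0^4/3 (u')² dx = π^2/6, so ||u'||_L² = sqrt(6)*π/6.
Ratio ||u||_L² / ||u'||_L² = 4/(3*π).
Sharp Poincaré constant on H^1_0(0, 4/3) is C_P = L/π = 4/(3*π), achieved by sin(3*π/4·x).
This is the k = 1 eigenfunction (up to amplitude), so the ratio equals the sharp Poincaré constant exactly.


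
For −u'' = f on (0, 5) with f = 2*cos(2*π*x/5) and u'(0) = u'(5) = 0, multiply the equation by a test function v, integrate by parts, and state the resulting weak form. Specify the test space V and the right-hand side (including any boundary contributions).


V = H^1(0, 5) (no boundary constraint on v; u is determined up to an additive constant); weak form: ∫_0^5 u'v' dx = ∫_0^5 (2*cos(2*π*x/5)) v dx for all v ∈ V.

Multiply both sides by a test function v and integrate from 0 to 5:
  ∫_0^5 −u''(x) v(x) dx = ∫_0^5 f(x) v(x) dx.
Integrate the LHS by parts once:
  ∫_0^5 −u'' v dx = −[u'(x) v(x)]_0^5 + ∫_0^5 u'(x) v'(x) dx.
Thus ∫_0^5 u'(x) v'(x) dx = ∫_0^5 f(x) v(x) dx + [u'(x) v(x)]_0^5.
Choose V so that boundary terms are either known or forced to vanish.
u has homogeneous Neumann: u'(0) = u'(5) = 0. So [u' v]_0^5 = 0·v(5) − 0·v(0) = 0 for any v; take V = H^1(0, 5).
Weak formulation: find u (satisfying any essential BC) such that ∫_0^5 u'(x) v'(x) dx = ∫_0^5 f v dx for all v ∈ V (homogeneous Neumann, so boundary terms vanish).
Substituting f(x) = 2*cos(2*π*x/5), the right-hand side is ∫_0^5 (2*cos(2*π*x/5)) v dx.
Compatibility check (pure Neumann): taking v ≡ 1 ∈ V gives 0 = ∫_0^5 f dx + (0) − (0), i.e. ∫_0^5 f dx must equal u'(0) − u'(5) = 0. Indeed ∫_0^5 (2*cos(2*π*x/5)) dx = 0, so the data are compatible. The solution is then unique only up to an additive constant (fix it e.g. by requiring ∫_0^5 u dx = 0).


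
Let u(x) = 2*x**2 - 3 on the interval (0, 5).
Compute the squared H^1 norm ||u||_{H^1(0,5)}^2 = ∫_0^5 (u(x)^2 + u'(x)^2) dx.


||u||_{H^1}^2 = 8135/3

The H^1 norm (squared) on an interval (0, L) is
  ||u||_{H^1}^2 = ∫_0^L u(x)^2 dx + ∫_0^L u'(x)^2 dx.
Compute u'(x) = 4*x.
Then u(x)^2 = 4*x**4 - 12*x**2 + 9 and u'(x)^2 = 16*x**2.
Integrate each monomial from 0 to 5 using ∫_0^5 c·x^n dx = c·5^(n+1)/(n+1):
  ∫_0^5 u(x)^2 dx = ∫_0^5 (4*x^4 - 12*x^2 + 9) dx. Term by term:
    ∫_0^5 4*x^4 dx = 2500;  ∫_0^5 -12*x^2 dx = -500;  ∫_0^5 9 dx = 45.
  Sum: 2500 − 500 + 45 = 2045.
  ∫_0^5 u'(x)^2 dx = ∫_0^5 (16*x^2) dx. Term by term:
    ∫_0^5 16*x^2 dx = 2000/3.
Adding: ||u||_{H^1}^2 = 2045 + 2000/3 = 8135/3.


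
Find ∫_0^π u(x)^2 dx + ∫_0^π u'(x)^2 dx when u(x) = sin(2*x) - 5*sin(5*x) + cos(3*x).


||u||_{H^1(0,π)}^2 = -16 + 665*π/2

u'(x) = -3*sin(3*x) + 2*cos(2*x) - 25*cos(5*x).
Expand u² and (u')² and integrate term by term on (0, π), using: for integers n ≥ 1, ∫_0^π sin²(nx) dx = ∫_0^π cos²(nx) dx = π/2; for n ≠ n', ∫_0^π sin(nx)sin(n'x) dx = ∫_0^π cos(nx)cos(n'x) dx = 0; and by product-to-sum, ∫_0^π sin(nx)cos(n'x) dx = ½∫_0^π [sin((n+n')x) + sin((n−n')x)] dx, which is 0 when n+n' is even and 2n/(n²−n'²) when n+n' is odd (it need not vanish on (0, π)).
  u² squared terms: (-5)²·∫sin(5x)² dx = 25·π/2 = 25*π/2;  (1)²·∫cos(3x)² dx = 1·π/2 = π/2;  (1)²·∫sin(2x)² dx = 1·π/2 = π/2.
  u² cross terms: 2·(-5)·(1)·∫sin(5x)·cos(3x) dx = -10·(0) = 0;  2·(-5)·(1)·∫sin(5x)·sin(2x) dx = -10·(0) = 0;  2·(1)·(1)·∫cos(3x)·sin(2x) dx = 2·(-4/5) = -8/5.
  So ∫_0^π u² dx = 25*π/2 + π/2 + π/2 + 0 + 0 − 8/5 = -8/5 + 27*π/2.
  (u')² squared terms: (-25)²·∫cos(5x)² dx = 625·π/2 = 625*π/2;  (-3)²·∫sin(3x)² dx = 9·π/2 = 9*π/2;  (2)²·∫cos(2x)² dx = 4·π/2 = 2*π.
  (u')² cross terms: 2·(-25)·(-3)·∫cos(5x)·sin(3x) dx = 150·(0) = 0;  2·(-25)·(2)·∫cos(5x)·cos(2x) dx = -100·(0) = 0;  2·(-3)·(2)·∫sin(3x)·cos(2x) dx = -12·(6/5) = -72/5.
  So ∫_0^π (u')² dx = 625*π/2 + 9*π/2 + 2*π + 0 + 0 − 72/5 = -72/5 + 319*π.
||u||_{H^1}^2 = (-8/5 + 27*π/2) + (-72/5 + 319*π) = -16 + 665*π/2.
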